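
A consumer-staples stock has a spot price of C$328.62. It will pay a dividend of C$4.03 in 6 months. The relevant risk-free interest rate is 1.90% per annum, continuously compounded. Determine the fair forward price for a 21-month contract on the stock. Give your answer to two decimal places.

PV(dividends) I = 4.03·e^(−0.0190·6/12)
I = 3.9919
F = (S − I)·e^(rT) = (328.62 − 3.9919) · e^(0.0190·21/12)
= 324.6281 · e^0.033250 = 324.6281 × 1.033809 = C$335.60

C$335.60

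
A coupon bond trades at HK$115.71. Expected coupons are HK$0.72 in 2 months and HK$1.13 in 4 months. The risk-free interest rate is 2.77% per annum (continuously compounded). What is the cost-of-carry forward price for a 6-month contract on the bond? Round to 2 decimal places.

PV(coupons) I = 0.72·e^(−0.0277·2/12) + 1.13·e^(−0.0277·4/12)
I = 0.7167 + 1.1196 = 1.8363
F = (S − I)·e^(rT) = (115.71 − 1.8363) · e^(0.0277·6/12)
= 113.8737 · e^0.013850 = 113.8737 × 1.013946 = HK$115.46

HK$115.46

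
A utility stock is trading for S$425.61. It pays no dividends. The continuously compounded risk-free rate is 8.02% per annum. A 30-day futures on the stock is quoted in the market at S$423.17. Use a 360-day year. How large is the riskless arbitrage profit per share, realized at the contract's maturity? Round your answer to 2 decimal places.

S$5.29 per share

Fair futures: F* = S·e^(carry·T), with carry = r = 0.0802
F* = 425.61 · e^(0.0802 × 30/360) = 425.61 · e^0.006683 = 425.61 × 1.006705 = S$428.4637
Market S$423.17 < fair S$428.4637: forward underpriced → reverse cash-and-carry (short spot, go long the forward).
At maturity, profit = |F_mkt − F*| = |423.17 − 428.4637| = S$5.29 per share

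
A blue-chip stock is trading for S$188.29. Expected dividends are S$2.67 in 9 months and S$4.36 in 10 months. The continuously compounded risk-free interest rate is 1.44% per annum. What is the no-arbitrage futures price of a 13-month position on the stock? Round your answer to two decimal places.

S$184.19

PV(dividends) I = 2.67·e^(−0.0144·9/12) + 4.36·e^(−0.0144·10/12)
I = 2.6413 + 4.3080 = 6.9493
F = (S − I)·e^(rT) = (188.29 − 6.9493) · e^(0.0144·13/12)
= 181.3407 · e^0.015600 = 181.3407 × 1.015722 = S$184.19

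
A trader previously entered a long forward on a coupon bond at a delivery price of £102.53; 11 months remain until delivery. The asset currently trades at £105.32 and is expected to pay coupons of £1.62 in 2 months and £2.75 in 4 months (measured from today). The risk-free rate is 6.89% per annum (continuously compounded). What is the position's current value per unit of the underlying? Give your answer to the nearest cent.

PV(remaining coupons) I = 1.62·e^(−0.0689·2/12) + 2.75·e^(−0.0689·4/12) = 4.2891
Current forward F = (S − I)·e^(rT) = (105.32 − 4.2891)·e^(0.0689·11/12) = 101.0309 × 1.065195 = 107.6176
Value (long) = (F − K)·e^(−rT) = (107.6176 − 102.53) × 0.938795 = 4.7762
Value = £4.78

£4.78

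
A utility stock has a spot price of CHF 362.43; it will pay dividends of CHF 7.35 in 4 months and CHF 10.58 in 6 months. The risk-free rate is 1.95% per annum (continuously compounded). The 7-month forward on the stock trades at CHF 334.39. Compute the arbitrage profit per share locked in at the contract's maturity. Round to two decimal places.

PV(dividends) I = 7.35·e^(−0.0195·4/12) + 10.58·e^(−0.0195·6/12) = 17.7797
Fair forward F* = (S − I)·e^(rT) = (362.43 − 17.7797)·e^0.011375 = 344.6503 × 1.011440 = 348.5931
Market CHF 334.39 < fair 348.5931: forward underpriced → reverse cash-and-carry (short the stock, invest proceeds at r, pay the dividends, go long the forward).
Profit at T = |F_mkt − F*| = |334.39 − 348.5931| = CHF 14.20 per share

CHF 14.20 per share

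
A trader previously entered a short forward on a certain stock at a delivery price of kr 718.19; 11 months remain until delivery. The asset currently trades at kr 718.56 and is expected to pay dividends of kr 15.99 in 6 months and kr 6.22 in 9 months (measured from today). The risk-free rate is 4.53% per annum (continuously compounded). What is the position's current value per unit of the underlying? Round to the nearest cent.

-kr 7.94

PV(remaining dividends) I = 15.99·e^(−0.0453·6/12) + 6.22·e^(−0.0453·9/12) = 21.6441
Current forward F = (S − I)·e^(rT) = (718.56 − 21.6441)·e^(0.0453·11/12) = 696.9159 × 1.042399 = 726.4644
Value (long) = (F − K)·e^(−rT) = (726.4644 − 718.19) × 0.959325 = 7.9378
Short position value = −(long value) = -kr 7.94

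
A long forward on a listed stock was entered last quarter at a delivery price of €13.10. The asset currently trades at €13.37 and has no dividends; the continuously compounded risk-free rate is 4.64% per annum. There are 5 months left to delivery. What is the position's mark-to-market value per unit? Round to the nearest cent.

Current fair forward for the remaining 5 months: F = S·e^(r·T), r = 0.0464
F = 13.37 · e^(0.0464 × 5/12) = 13.37 × 1.019521 = 13.6310
Value of long forward = (F − K)·e^(−rT) = (13.6310 − 13.10) · e^(−0.0464·5/12)
= 0.5310 × 0.980852 = 0.52

€0.52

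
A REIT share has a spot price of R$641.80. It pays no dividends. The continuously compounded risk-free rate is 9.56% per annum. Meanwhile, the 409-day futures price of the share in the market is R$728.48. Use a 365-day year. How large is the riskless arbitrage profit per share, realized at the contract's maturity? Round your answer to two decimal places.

R$14.11 per share

Fair futures: F* = S·e^(carry·T), with carry = r = 0.0956
F* = 641.80 · e^(0.0956 × 409/365) = 641.80 · e^0.107124 = 641.80 × 1.113072 = R$714.3696
Market R$728.48 > fair R$714.3696: forward overpriced → cash-and-carry (buy spot, short the forward).
At maturity, profit = |F_mkt − F*| = |728.48 − 714.3696| = R$14.11 per share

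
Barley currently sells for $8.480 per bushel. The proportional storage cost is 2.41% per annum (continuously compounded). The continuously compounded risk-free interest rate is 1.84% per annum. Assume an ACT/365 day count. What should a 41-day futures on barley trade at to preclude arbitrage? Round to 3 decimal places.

Net carry = r + u − y = 0.0184 + 0.0241 − 0.0000 = 0.0425
F = S·e^((r+u−y)T) = 8.480 · e^(0.0425 × 41/365) = 8.480 · e^0.004774
= 8.480 × 1.004785 = $8.521 per bushel

$8.521 per bushel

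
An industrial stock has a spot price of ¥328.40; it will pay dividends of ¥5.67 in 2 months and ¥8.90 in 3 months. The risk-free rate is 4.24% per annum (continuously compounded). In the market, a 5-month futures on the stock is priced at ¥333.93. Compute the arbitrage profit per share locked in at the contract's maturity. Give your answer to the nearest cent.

PV(dividends) I = 5.67·e^(−0.0424·2/12) + 8.90·e^(−0.0424·3/12) = 14.4362
Fair futures F* = (S − I)·e^(rT) = (328.40 − 14.4362)·e^0.017667 = 313.9638 × 1.017824 = 319.5599
Market ¥333.93 > fair 319.5599: forward overpriced → cash-and-carry (borrow at r, buy the stock and collect the dividends, short the forward).
Profit at T = |F_mkt − F*| = |333.93 − 319.5599| = ¥14.37 per share

¥14.37 per share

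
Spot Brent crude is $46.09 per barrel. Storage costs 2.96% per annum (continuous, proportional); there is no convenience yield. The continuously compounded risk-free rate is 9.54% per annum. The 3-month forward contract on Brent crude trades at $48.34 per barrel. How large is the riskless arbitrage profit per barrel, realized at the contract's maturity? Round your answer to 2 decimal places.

$0.79 per barrel

Fair forward: F* = S·e^(carry·T), with carry = (r + u) = 0.0954 + 0.0296 = 0.1250
F* = 46.09 · e^(0.1250 × 3/12) = 46.09 · e^0.031250 = 46.09 × 1.031743 = $47.5530
Market $48.34 > fair $47.5530: forward overpriced → cash-and-carry (buy spot, short the forward).
At maturity, profit = |F_mkt − F*| = |48.34 − 47.5530| = $0.79 per barrel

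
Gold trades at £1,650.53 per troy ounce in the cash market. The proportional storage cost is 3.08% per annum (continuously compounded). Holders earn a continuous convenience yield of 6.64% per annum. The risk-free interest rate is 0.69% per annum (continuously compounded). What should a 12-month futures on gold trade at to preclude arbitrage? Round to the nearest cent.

£1,603.83 per troy ounce

Net carry = r + u − y = 0.0069 + 0.0308 − 0.0664 = -0.0287
F = S·e^((r+u−y)T) = 1650.53 · e^(-0.0287 × 12/12) = 1650.53 · e^-0.02870000
= 1650.53 × 0.97170793 = £1,603.83 per troy ounce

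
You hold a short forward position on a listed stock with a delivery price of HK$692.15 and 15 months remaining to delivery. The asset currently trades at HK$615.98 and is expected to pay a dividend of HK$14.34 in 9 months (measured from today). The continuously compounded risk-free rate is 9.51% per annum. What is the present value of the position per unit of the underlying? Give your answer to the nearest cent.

PV(remaining dividends) I = 14.34·e^(−0.0951·9/12) = 13.3528
Current forward F = (S − I)·e^(rT) = (615.98 − 13.3528)·e^(0.0951·15/12) = 602.6272 × 1.126229 = 678.6962
Value (long) = (F − K)·e^(−rT) = (678.6962 − 692.15) × 0.887919 = -11.9459
Short position value = −(long value) = HK$11.95

HK$11.95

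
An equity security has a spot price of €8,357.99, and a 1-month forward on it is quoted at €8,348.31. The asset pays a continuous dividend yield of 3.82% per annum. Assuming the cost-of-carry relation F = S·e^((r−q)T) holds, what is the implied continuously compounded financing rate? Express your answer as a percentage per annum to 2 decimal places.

2.43%

From F = S·e^((r−q)T): (r − q) = ln(F/S)/T
ln(8348.31/8357.99) = ln(0.998842) = -0.001159
(r − q) = -0.001159 / (1/12) = -0.013908
r = ln(F/S)/T + q = -0.013908 + 0.0382 = 0.024292
r = 2.43%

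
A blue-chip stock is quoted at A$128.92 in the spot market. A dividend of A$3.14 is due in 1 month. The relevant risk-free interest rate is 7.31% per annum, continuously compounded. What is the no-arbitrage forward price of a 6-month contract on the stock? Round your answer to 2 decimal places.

A$130.48

PV(dividends) I = 3.14·e^(−0.0731·1/12)
I = 3.1209
F = (S − I)·e^(rT) = (128.92 − 3.1209) · e^(0.0731·6/12)
= 125.7991 · e^0.036550 = 125.7991 × 1.037226 = A$130.48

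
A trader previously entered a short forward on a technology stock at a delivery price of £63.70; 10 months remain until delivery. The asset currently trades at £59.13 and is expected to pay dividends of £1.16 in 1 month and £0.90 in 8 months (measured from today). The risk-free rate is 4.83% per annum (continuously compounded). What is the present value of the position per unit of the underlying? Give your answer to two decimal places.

PV(remaining dividends) I = 1.16·e^(−0.0483·1/12) + 0.90·e^(−0.0483·8/12) = 2.0268
Current forward F = (S − I)·e^(rT) = (59.13 − 2.0268)·e^(0.0483·10/12) = 57.1032 × 1.041071 = 59.4485
Value (long) = (F − K)·e^(−rT) = (59.4485 − 63.70) × 0.960549 = -4.0838
Short position value = −(long value) = £4.08

£4.08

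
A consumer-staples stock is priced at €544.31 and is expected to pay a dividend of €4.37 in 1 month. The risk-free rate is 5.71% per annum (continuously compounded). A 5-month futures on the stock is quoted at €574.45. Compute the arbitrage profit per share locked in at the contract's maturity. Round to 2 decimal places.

PV(dividends) I = 4.37·e^(−0.0571·1/12) = 4.3493
Fair futures F* = (S − I)·e^(rT) = (544.31 − 4.3493)·e^0.023792 = 539.9607 × 1.024077 = 552.9613
Market €574.45 > fair 552.9613: forward overpriced → cash-and-carry (borrow at r, buy the stock and collect the dividends, short the forward).
Profit at T = |F_mkt − F*| = |574.45 − 552.9613| = €21.49 per share

€21.49 per share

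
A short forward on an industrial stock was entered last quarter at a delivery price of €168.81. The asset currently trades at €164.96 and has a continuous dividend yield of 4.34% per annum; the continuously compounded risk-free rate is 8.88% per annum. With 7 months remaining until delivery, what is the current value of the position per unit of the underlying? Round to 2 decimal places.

-€0.55

Current fair forward for the remaining 7 months: F = S·e^((r − q)·T), (r − q) = 0.0888 − 0.0434 = 0.0454
F = 164.96 · e^(0.0454 × 7/12) = 164.96 × 1.026837 = 169.3870
Value of long forward = (F − K)·e^(−rT) = (169.3870 − 168.81) · e^(−0.0888·7/12)
= 0.5770 × 0.949519 = 0.55
Short position value = −(long value) = -€0.55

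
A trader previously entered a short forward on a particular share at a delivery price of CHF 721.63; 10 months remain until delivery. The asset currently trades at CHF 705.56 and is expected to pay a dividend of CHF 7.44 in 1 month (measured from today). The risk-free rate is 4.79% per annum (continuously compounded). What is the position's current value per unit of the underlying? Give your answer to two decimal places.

-CHF 4.76

PV(remaining dividends) I = 7.44·e^(−0.0479·1/12) = 7.4104
Current forward F = (S − I)·e^(rT) = (705.56 − 7.4104)·e^(0.0479·10/12) = 698.1496 × 1.040724 = 726.5810
Value (long) = (F − K)·e^(−rT) = (726.5810 − 721.63) × 0.960870 = 4.7573
Short position value = −(long value) = -CHF 4.76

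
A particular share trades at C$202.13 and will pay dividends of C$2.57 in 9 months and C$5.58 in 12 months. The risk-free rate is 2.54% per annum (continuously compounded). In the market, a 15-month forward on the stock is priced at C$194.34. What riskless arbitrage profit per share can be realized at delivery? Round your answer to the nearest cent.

PV(dividends) I = 2.57·e^(−0.0254·9/12) + 5.58·e^(−0.0254·12/12) = 7.9616
Fair forward F* = (S − I)·e^(rT) = (202.13 − 7.9616)·e^0.031750 = 194.1684 × 1.032259 = 200.4321
Market C$194.34 < fair 200.4321: forward underpriced → reverse cash-and-carry (short the stock, invest proceeds at r, pay the dividends, go long the forward).
Profit at T = |F_mkt − F*| = |194.34 − 200.4321| = C$6.09 per share

C$6.09 per share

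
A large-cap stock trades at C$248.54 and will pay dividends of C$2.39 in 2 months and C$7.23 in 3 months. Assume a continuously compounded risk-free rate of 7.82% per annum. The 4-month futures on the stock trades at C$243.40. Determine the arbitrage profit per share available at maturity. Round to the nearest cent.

PV(dividends) I = 2.39·e^(−0.0782·2/12) + 7.23·e^(−0.0782·3/12) = 9.4491
Fair futures F* = (S − I)·e^(rT) = (248.54 − 9.4491)·e^0.026067 = 239.0909 × 1.026410 = 245.4053
Market C$243.40 < fair 245.4053: forward underpriced → reverse cash-and-carry (short the stock, invest proceeds at r, pay the dividends, go long the forward).
Profit at T = |F_mkt − F*| = |243.40 − 245.4053| = C$2.01 per share

C$2.01 per share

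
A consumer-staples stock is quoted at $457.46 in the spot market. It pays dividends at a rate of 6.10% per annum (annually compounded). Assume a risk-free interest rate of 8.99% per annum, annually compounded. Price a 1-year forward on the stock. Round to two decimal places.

$469.92

F = S · (1+r)^T / (1+q)^T
= 457.46 × 1.089900 / 1.061000 = 457.46 × 1.027238
F = $469.92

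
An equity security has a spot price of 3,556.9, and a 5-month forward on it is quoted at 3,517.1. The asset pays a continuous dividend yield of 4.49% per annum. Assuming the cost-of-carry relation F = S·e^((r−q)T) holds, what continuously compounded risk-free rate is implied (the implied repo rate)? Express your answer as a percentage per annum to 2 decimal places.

1.79%

From F = S·e^((r−q)T): (r − q) = ln(F/S)/T
ln(3517.1/3556.9) = ln(0.988810) = -0.011253
(r − q) = -0.011253 / (5/12) = -0.027007
r = ln(F/S)/T + q = -0.027007 + 0.0449 = 0.017893
r = 1.79%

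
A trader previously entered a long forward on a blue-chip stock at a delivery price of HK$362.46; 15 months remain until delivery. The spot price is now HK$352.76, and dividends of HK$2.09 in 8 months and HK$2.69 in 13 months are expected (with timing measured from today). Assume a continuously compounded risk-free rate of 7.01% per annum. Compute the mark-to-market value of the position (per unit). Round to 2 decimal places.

PV(remaining dividends) I = 2.09·e^(−0.0701·8/12) + 2.69·e^(−0.0701·13/12) = 4.4879
Current forward F = (S − I)·e^(rT) = (352.76 − 4.4879)·e^(0.0701·15/12) = 348.2721 × 1.091579 = 380.1665
Value (long) = (F − K)·e^(−rT) = (380.1665 − 362.46) × 0.916104 = 16.2210
Value = HK$16.22

HK$16.22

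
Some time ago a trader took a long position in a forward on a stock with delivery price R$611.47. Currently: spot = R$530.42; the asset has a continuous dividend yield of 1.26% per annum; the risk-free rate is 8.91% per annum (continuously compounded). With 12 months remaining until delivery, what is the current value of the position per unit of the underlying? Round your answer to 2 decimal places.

-R$35.57

Current fair forward for the remaining 12 months: F = S·e^((r − q)·T), (r − q) = 0.0891 − 0.0126 = 0.0765
F = 530.42 · e^(0.0765 × 12/12) = 530.42 × 1.079502 = 572.5895
Value of long forward = (F − K)·e^(−rT) = (572.5895 − 611.47) · e^(−0.0891·12/12)
= -38.8805 × 0.914754 = -35.57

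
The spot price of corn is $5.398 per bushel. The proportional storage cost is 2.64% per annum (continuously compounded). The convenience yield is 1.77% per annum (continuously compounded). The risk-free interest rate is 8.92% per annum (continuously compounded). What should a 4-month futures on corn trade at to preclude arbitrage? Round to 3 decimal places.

$5.577 per bushel

Net carry = r + u − y = 0.0892 + 0.0264 − 0.0177 = 0.0979
F = S·e^((r+u−y)T) = 5.398 · e^(0.0979 × 4/12) = 5.398 · e^0.032633
= 5.398 × 1.033171 = $5.577 per bushel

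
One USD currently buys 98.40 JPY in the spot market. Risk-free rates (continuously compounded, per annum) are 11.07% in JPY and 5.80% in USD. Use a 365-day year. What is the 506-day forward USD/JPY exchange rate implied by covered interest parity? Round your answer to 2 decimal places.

105.86

F = S·e^((r_JPY − r_USD)T) = 98.40 · e^((0.1107 − 0.0580) × 506/365)
= 98.40 · e^0.073058 = 98.40 × 1.075793
F = 105.86 JPY per USD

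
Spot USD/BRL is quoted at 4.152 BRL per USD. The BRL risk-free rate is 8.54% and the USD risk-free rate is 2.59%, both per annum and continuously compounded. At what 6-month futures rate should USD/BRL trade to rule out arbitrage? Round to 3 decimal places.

4.277

F = S·e^((r_BRL − r_USD)T) = 4.152 · e^((0.0854 − 0.0259) × 6/12)
= 4.152 · e^0.029750 = 4.152 × 1.030197
F = 4.277 BRL per USD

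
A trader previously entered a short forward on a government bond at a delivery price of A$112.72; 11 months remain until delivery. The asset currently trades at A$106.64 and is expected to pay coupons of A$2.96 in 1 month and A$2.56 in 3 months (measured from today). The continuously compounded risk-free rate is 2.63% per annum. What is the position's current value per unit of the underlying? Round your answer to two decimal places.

A$8.89

PV(remaining coupons) I = 2.96·e^(−0.0263·1/12) + 2.56·e^(−0.0263·3/12) = 5.4967
Current forward F = (S − I)·e^(rT) = (106.64 − 5.4967)·e^(0.0263·11/12) = 101.1433 × 1.024401 = 103.6113
Value (long) = (F − K)·e^(−rT) = (103.6113 − 112.72) × 0.976180 = -8.8917
Short position value = −(long value) = A$8.89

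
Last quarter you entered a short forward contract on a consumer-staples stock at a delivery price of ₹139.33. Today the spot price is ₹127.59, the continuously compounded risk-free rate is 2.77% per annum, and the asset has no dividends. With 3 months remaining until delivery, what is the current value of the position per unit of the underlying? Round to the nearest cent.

₹10.78

Current fair forward for the remaining 3 months: F = S·e^(r·T), r = 0.0277
F = 127.59 · e^(0.0277 × 3/12) = 127.59 × 1.006949 = 128.4766
Value of long forward = (F − K)·e^(−rT) = (128.4766 − 139.33) · e^(−0.0277·3/12)
= -10.8534 × 0.993099 = -10.78
Short position value = −(long value) = ₹10.78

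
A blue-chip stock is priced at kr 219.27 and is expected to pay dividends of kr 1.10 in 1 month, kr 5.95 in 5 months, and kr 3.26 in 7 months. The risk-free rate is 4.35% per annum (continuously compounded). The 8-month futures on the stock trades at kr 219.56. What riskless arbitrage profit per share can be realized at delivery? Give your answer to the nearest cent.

PV(dividends) I = 1.10·e^(−0.0435·1/12) + 5.95·e^(−0.0435·5/12) + 3.26·e^(−0.0435·7/12) = 10.1175
Fair futures F* = (S − I)·e^(rT) = (219.27 − 10.1175)·e^0.029000 = 209.1525 × 1.029425 = 215.3068
Market kr 219.56 > fair 215.3068: forward overpriced → cash-and-carry (borrow at r, buy the stock and collect the dividends, short the forward).
Profit at T = |F_mkt − F*| = |219.56 − 215.3068| = kr 4.25 per share

kr 4.25 per share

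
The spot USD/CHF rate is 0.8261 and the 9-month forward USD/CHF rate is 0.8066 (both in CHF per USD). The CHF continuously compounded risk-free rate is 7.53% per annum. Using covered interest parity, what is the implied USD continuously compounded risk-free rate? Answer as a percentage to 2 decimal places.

10.72%

F = S·e^((r_CHF − r_USD)T) ⇒ r_USD = r_CHF − ln(F/S)/T
ln(0.8066/0.8261) = -0.023888; /(9/12) = -0.031851
r_USD = 0.0753 + 0.031851 = 0.107151
r_USD = 10.72%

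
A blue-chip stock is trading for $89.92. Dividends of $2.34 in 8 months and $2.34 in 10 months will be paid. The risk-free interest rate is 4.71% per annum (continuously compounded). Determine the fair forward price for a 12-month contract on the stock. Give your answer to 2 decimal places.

PV(dividends) I = 2.34·e^(−0.0471·8/12) + 2.34·e^(−0.0471·10/12)
I = 2.2677 + 2.2499 = 4.5176
F = (S − I)·e^(rT) = (89.92 − 4.5176) · e^(0.0471·12/12)
= 85.4024 · e^0.047100 = 85.4024 × 1.048227 = $89.52

$89.52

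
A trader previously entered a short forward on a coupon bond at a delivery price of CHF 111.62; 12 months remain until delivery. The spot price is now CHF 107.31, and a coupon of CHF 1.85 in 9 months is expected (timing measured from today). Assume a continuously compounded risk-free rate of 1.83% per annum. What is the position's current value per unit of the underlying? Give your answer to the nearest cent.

CHF 4.11

PV(remaining coupons) I = 1.85·e^(−0.0183·9/12) = 1.8248
Current forward F = (S − I)·e^(rT) = (107.31 − 1.8248)·e^(0.0183·12/12) = 105.4852 × 1.018468 = 107.4333
Value (long) = (F − K)·e^(−rT) = (107.4333 − 111.62) × 0.981866 = -4.1108
Short position value = −(long value) = CHF 4.11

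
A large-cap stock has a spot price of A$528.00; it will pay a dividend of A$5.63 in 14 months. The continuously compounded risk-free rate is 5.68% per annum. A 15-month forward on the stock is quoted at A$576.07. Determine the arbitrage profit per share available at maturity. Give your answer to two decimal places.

A$14.88 per share

PV(dividends) I = 5.63·e^(−0.0568·14/12) = 5.2690
Fair forward F* = (S − I)·e^(rT) = (528.00 − 5.2690)·e^0.071000 = 522.7310 × 1.073581 = 561.1941
Market A$576.07 > fair 561.1941: forward overpriced → cash-and-carry (borrow at r, buy the stock and collect the dividends, short the forward).
Profit at T = |F_mkt − F*| = |576.07 − 561.1941| = A$14.88 per share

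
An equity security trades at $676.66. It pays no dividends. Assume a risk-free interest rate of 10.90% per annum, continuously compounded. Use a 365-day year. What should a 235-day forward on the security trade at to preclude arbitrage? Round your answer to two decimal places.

$725.85

F = S·e^(rT) = 676.66 · e^(0.1090 × 235/365)
= 676.66 · e^0.070178 = 676.66 × 1.072699
F = $725.85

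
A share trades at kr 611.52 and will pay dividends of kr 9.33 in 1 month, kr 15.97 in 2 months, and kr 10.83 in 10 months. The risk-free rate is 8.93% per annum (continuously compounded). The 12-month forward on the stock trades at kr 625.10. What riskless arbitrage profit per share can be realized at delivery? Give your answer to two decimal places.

PV(dividends) I = 9.33·e^(−0.0893·1/12) + 15.97·e^(−0.0893·2/12) + 10.83·e^(−0.0893·10/12) = 35.0482
Fair forward F* = (S − I)·e^(rT) = (611.52 − 35.0482)·e^0.089300 = 576.4718 × 1.093409 = 630.3195
Market kr 625.10 < fair 630.3195: forward underpriced → reverse cash-and-carry (short the stock, invest proceeds at r, pay the dividends, go long the forward).
Profit at T = |F_mkt − F*| = |625.10 − 630.3195| = kr 5.22 per share

kr 5.22 per share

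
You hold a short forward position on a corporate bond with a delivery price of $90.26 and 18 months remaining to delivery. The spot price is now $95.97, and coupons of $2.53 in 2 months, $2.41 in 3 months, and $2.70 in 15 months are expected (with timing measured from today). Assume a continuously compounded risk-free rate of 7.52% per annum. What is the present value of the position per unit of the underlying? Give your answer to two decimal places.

-$8.02

PV(remaining coupons) I = 2.53·e^(−0.0752·2/12) + 2.41·e^(−0.0752·3/12) + 2.70·e^(−0.0752·15/12) = 7.3214
Current forward F = (S − I)·e^(rT) = (95.97 − 7.3214)·e^(0.0752·18/12) = 88.6486 × 1.119408 = 99.2340
Value (long) = (F − K)·e^(−rT) = (99.2340 − 90.26) × 0.893329 = 8.0167
Short position value = −(long value) = -$8.02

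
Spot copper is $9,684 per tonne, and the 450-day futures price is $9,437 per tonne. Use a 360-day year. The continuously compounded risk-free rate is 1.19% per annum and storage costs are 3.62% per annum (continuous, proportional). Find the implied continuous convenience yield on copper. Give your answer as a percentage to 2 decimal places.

F = S·e^((r+u−y)T) ⇒ (r+u−y) = ln(F/S)/T
ln(9437/9684) = -0.025837; /T ⇒ -0.020670
y = r + u − ln(F/S)/T = 0.0119 + 0.0362 + 0.020670 = 0.068770
y = 6.88%

6.88%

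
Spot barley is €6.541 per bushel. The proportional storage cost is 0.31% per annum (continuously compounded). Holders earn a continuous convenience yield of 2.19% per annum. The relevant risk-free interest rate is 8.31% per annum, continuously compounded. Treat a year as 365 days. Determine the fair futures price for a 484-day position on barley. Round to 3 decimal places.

Net carry = r + u − y = 0.0831 + 0.0031 − 0.0219 = 0.0643
F = S·e^((r+u−y)T) = 6.541 · e^(0.0643 × 484/365) = 6.541 · e^0.085264
= 6.541 × 1.089005 = €7.123 per bushel

€7.123 per bushel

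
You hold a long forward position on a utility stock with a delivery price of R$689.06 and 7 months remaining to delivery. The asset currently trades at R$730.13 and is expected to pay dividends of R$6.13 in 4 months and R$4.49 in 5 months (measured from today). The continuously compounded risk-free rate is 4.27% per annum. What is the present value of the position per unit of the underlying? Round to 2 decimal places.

PV(remaining dividends) I = 6.13·e^(−0.0427·4/12) + 4.49·e^(−0.0427·5/12) = 10.4542
Current forward F = (S − I)·e^(rT) = (730.13 − 10.4542)·e^(0.0427·7/12) = 719.6758 × 1.025221 = 737.8267
Value (long) = (F − K)·e^(−rT) = (737.8267 − 689.06) × 0.975399 = 47.5670
Value = R$47.57

R$47.57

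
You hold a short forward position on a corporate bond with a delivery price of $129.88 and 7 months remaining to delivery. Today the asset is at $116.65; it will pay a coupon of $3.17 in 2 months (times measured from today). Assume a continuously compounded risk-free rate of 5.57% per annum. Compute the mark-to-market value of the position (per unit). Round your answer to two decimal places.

$12.22

PV(remaining coupons) I = 3.17·e^(−0.0557·2/12) = 3.1407
Current forward F = (S − I)·e^(rT) = (116.65 − 3.1407)·e^(0.0557·7/12) = 113.5093 × 1.033025 = 117.2579
Value (long) = (F − K)·e^(−rT) = (117.2579 − 129.88) × 0.968031 = -12.2186
Short position value = −(long value) = $12.22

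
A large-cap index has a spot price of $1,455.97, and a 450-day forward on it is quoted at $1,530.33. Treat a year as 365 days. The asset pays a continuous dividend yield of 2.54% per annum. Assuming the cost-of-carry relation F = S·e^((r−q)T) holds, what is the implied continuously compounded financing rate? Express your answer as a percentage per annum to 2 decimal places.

From F = S·e^((r−q)T): (r − q) = ln(F/S)/T
ln(1530.33/1455.97) = ln(1.051072) = 0.049811
(r − q) = 0.049811 / (450/365) = 0.040402
r = ln(F/S)/T + q = 0.040402 + 0.0254 = 0.065802
r = 6.58%

6.58%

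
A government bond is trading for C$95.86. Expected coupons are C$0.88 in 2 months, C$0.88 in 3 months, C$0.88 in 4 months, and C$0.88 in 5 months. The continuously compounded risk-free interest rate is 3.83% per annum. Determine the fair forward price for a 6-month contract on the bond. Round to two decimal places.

C$94.17

PV(coupons) I = 0.88·e^(−0.0383·2/12) + 0.88·e^(−0.0383·3/12) + 0.88·e^(−0.0383·4/12) + 0.88·e^(−0.0383·5/12)
I = 0.8744 + 0.8716 + 0.8688 + 0.8661 = 3.4809
F = (S − I)·e^(rT) = (95.86 − 3.4809) · e^(0.0383·6/12)
= 92.3791 · e^0.019150 = 92.3791 × 1.019335 = C$94.17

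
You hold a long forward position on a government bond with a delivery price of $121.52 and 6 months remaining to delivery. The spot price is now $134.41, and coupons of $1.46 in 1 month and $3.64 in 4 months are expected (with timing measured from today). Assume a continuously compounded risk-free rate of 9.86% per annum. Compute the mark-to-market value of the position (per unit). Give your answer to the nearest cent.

$13.77

PV(remaining coupons) I = 1.46·e^(−0.0986·1/12) + 3.64·e^(−0.0986·4/12) = 4.9704
Current forward F = (S − I)·e^(rT) = (134.41 − 4.9704)·e^(0.0986·6/12) = 129.4396 × 1.050535 = 135.9808
Value (long) = (F − K)·e^(−rT) = (135.9808 − 121.52) × 0.951896 = 13.7652
Value = $13.77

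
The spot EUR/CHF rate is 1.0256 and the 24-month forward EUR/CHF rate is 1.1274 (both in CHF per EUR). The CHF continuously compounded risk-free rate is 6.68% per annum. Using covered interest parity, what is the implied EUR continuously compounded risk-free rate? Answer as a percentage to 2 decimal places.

F = S·e^((r_CHF − r_EUR)T) ⇒ r_EUR = r_CHF − ln(F/S)/T
ln(1.1274/1.0256) = 0.094636; /(24/12) = 0.047318
r_EUR = 0.0668 − 0.047318 = 0.019482
r_EUR = 1.95%

1.95%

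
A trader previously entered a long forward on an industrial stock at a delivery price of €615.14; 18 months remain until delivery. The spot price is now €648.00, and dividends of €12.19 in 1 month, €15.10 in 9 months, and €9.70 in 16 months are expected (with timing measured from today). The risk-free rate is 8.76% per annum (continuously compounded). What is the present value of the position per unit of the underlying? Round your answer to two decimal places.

PV(remaining dividends) I = 12.19·e^(−0.0876·1/12) + 15.10·e^(−0.0876·9/12) + 9.70·e^(−0.0876·16/12) = 34.8719
Current forward F = (S − I)·e^(rT) = (648.00 − 34.8719)·e^(0.0876·18/12) = 613.1281 × 1.140424 = 699.2260
Value (long) = (F − K)·e^(−rT) = (699.2260 − 615.14) × 0.876867 = 73.7322
Value = €73.73

€73.73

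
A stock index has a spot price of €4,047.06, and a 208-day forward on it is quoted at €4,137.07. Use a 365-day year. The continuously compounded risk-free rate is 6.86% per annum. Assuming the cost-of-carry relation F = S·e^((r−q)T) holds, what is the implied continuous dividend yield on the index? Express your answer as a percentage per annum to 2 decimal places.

3.00%

From F = S·e^((r−q)T): (r − q) = ln(F/S)/T
ln(4137.07/4047.06) = ln(1.022241) = 0.021997
(r − q) = 0.021997 / (208/365) = 0.038601
q = r − ln(F/S)/T = 0.0686 − 0.038601 = 0.029999
q = 3.00%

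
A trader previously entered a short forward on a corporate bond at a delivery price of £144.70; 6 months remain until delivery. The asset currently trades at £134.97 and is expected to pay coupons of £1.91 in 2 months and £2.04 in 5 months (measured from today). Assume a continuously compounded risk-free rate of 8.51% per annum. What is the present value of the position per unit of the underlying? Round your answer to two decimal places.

PV(remaining coupons) I = 1.91·e^(−0.0851·2/12) + 2.04·e^(−0.0851·5/12) = 3.8520
Current forward F = (S − I)·e^(rT) = (134.97 − 3.8520)·e^(0.0851·6/12) = 131.1180 × 1.043468 = 136.8174
Value (long) = (F − K)·e^(−rT) = (136.8174 − 144.70) × 0.958343 = -7.5542
Short position value = −(long value) = £7.55

£7.55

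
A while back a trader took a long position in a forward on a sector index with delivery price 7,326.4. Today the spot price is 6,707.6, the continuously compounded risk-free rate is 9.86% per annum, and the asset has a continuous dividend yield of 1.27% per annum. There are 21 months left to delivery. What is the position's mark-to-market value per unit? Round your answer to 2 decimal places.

Current fair forward for the remaining 21 months: F = S·e^((r − q)·T), (r − q) = 0.0986 − 0.0127 = 0.0859
F = 6707.6 · e^(0.0859 × 21/12) = 6707.6 × 1.16221190 = 7795.6525
Value of long forward = (F − K)·e^(−rT) = (7795.6525 − 7326.4) · e^(−0.0986·21/12)
= 469.2525 × 0.84151621 = 394.88

394.88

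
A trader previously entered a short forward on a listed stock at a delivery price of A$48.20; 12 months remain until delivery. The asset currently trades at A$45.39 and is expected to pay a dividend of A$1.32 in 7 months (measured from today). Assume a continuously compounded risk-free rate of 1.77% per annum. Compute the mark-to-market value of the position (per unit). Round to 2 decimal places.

A$3.27

PV(remaining dividends) I = 1.32·e^(−0.0177·7/12) = 1.3064
Current forward F = (S − I)·e^(rT) = (45.39 − 1.3064)·e^(0.0177·12/12) = 44.0836 × 1.017858 = 44.8708
Value (long) = (F − K)·e^(−rT) = (44.8708 − 48.20) × 0.982456 = -3.2708
Short position value = −(long value) = A$3.27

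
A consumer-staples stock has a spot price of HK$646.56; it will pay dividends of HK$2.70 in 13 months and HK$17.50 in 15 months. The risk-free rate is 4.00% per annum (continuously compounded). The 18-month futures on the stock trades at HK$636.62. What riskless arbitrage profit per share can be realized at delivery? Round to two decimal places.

HK$29.50 per share

PV(dividends) I = 2.70·e^(−0.0400·13/12) + 17.50·e^(−0.0400·15/12) = 19.2320
Fair futures F* = (S − I)·e^(rT) = (646.56 − 19.2320)·e^0.060000 = 627.3280 × 1.061837 = 666.1201
Market HK$636.62 < fair 666.1201: forward underpriced → reverse cash-and-carry (short the stock, invest proceeds at r, pay the dividends, go long the forward).
Profit at T = |F_mkt − F*| = |636.62 − 666.1201| = HK$29.50 per share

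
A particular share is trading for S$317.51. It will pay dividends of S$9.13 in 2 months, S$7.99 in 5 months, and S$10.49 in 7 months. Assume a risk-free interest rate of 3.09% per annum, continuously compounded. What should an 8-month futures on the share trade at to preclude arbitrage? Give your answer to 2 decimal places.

PV(dividends) I = 9.13·e^(−0.0309·2/12) + 7.99·e^(−0.0309·5/12) + 10.49·e^(−0.0309·7/12)
I = 9.0831 + 7.8878 + 10.3026 = 27.2735
F = (S − I)·e^(rT) = (317.51 − 27.2735) · e^(0.0309·8/12)
= 290.2365 · e^0.020600 = 290.2365 × 1.020814 = S$296.28

S$296.28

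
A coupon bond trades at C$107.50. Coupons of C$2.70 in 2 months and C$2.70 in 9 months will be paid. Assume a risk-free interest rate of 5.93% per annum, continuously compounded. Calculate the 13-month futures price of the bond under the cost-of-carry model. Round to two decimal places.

PV(coupons) I = 2.70·e^(−0.0593·2/12) + 2.70·e^(−0.0593·9/12)
I = 2.6734 + 2.5825 = 5.2559
F = (S − I)·e^(rT) = (107.50 − 5.2559) · e^(0.0593·13/12)
= 102.2441 · e^0.064242 = 102.2441 × 1.066350 = C$109.03

C$109.03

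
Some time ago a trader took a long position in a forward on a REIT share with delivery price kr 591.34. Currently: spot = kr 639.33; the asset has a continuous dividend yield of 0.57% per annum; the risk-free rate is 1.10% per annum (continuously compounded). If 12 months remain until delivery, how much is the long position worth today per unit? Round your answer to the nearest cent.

kr 50.83

Current fair forward for the remaining 12 months: F = S·e^((r − q)·T), (r − q) = 0.0110 − 0.0057 = 0.0053
F = 639.33 · e^(0.0053 × 12/12) = 639.33 × 1.005314 = 642.7274
Value of long forward = (F − K)·e^(−rT) = (642.7274 − 591.34) · e^(−0.0110·12/12)
= 51.3874 × 0.989060 = 50.83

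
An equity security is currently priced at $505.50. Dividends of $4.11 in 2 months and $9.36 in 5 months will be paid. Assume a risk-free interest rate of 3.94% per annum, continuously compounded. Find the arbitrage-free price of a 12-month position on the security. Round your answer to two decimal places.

$511.99

PV(dividends) I = 4.11·e^(−0.0394·2/12) + 9.36·e^(−0.0394·5/12)
I = 4.0831 + 9.2076 = 13.2907
F = (S − I)·e^(rT) = (505.50 − 13.2907) · e^(0.0394·12/12)
= 492.2093 · e^0.039400 = 492.2093 × 1.040186 = $511.99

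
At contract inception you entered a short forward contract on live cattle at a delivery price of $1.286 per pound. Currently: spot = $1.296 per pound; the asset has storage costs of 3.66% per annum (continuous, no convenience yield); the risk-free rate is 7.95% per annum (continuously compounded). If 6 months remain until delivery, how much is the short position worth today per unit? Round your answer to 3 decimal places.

-$0.084 per pound

Current fair forward for the remaining 6 months: F = S·e^((r + u)·T), (r + u) = 0.0795 + 0.0366 = 0.1161
F = 1.296 · e^(0.1161 × 6/12) = 1.296 × 1.059768 = 1.3735
Value of long forward = (F − K)·e^(−rT) = (1.3735 − 1.286) · e^(−0.0795·6/12)
= 0.0875 × 0.961030 = 0.084
Short position value = −(long value) = -$0.084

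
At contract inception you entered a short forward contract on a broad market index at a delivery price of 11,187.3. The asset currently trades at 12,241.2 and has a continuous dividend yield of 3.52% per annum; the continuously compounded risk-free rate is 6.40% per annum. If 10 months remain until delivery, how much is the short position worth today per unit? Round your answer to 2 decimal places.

Current fair forward for the remaining 10 months: F = S·e^((r − q)·T), (r − q) = 0.0640 − 0.0352 = 0.0288
F = 12241.2 · e^(0.0288 × 10/12) = 12241.2 × 1.02429032 = 12538.5427
Value of long forward = (F − K)·e^(−rT) = (12538.5427 − 11187.3) · e^(−0.0640·10/12)
= 1351.2427 × 0.94806394 = 1281.06
Short position value = −(long value) = -1281.06

-1281.06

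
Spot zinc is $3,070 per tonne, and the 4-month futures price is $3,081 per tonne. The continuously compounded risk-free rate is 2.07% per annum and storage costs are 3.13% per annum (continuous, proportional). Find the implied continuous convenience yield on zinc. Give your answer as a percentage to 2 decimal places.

F = S·e^((r+u−y)T) ⇒ (r+u−y) = ln(F/S)/T
ln(3081/3070) = 0.003577; /T ⇒ 0.010731
y = r + u − ln(F/S)/T = 0.0207 + 0.0313 − 0.010731 = 0.041269
y = 4.13%

4.13%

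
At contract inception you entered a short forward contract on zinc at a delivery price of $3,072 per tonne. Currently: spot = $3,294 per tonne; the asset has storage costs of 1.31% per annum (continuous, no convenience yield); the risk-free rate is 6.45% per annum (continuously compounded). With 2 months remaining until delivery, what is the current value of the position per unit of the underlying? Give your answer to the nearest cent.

Current fair forward for the remaining 2 months: F = S·e^((r + u)·T), (r + u) = 0.0645 + 0.0131 = 0.0776
F = 3294 · e^(0.0776 × 2/12) = 3294 × 1.01301733 = 3336.8791
Value of long forward = (F − K)·e^(−rT) = (3336.8791 − 3072) · e^(−0.0645·2/12)
= 264.8791 × 0.98930757 = 262.05
Short position value = −(long value) = -$262.05

-$262.05 per tonne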